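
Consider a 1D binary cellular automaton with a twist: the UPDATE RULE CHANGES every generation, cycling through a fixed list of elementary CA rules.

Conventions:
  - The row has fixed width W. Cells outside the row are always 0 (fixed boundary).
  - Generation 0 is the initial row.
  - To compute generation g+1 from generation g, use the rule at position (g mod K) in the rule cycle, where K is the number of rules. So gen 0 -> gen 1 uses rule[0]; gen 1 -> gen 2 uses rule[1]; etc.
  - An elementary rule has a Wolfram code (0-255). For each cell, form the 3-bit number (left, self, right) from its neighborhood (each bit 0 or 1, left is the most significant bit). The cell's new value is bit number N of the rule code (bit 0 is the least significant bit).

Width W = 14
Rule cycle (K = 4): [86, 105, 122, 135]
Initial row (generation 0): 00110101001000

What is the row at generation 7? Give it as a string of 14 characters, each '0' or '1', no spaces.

Answer: 01111101111001

Derivation:
Gen 0: 00110101001000
Gen 1 (rule 86): 01010101111100
Gen 2 (rule 105): 00101011000101
Gen 3 (rule 122): 01010111101010
Gen 4 (rule 135): 11010011001010
Gen 5 (rule 86): 01011101111011
Gen 6 (rule 105): 00110111001111
Gen 7 (rule 122): 01111101111001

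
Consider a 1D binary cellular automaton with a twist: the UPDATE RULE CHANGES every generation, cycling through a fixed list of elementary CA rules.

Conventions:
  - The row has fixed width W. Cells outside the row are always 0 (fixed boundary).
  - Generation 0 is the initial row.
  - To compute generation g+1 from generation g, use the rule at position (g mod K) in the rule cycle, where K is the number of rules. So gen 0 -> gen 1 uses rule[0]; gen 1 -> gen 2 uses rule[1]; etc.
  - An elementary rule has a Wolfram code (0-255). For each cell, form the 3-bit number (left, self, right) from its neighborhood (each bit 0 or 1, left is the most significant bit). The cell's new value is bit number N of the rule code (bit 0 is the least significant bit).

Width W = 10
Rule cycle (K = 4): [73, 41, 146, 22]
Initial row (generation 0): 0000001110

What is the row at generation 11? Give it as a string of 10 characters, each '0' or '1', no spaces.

Answer: 0000100001

Derivation:
Gen 0: 0000001110
Gen 1 (rule 73): 1111101010
Gen 2 (rule 41): 1000010100
Gen 3 (rule 146): 0100100010
Gen 4 (rule 22): 1111110111
Gen 5 (rule 73): 1000010101
Gen 6 (rule 41): 0011001010
Gen 7 (rule 146): 0100110001
Gen 8 (rule 22): 1111001011
Gen 9 (rule 73): 1001000011
Gen 10 (rule 41): 0000011010
Gen 11 (rule 146): 0000100001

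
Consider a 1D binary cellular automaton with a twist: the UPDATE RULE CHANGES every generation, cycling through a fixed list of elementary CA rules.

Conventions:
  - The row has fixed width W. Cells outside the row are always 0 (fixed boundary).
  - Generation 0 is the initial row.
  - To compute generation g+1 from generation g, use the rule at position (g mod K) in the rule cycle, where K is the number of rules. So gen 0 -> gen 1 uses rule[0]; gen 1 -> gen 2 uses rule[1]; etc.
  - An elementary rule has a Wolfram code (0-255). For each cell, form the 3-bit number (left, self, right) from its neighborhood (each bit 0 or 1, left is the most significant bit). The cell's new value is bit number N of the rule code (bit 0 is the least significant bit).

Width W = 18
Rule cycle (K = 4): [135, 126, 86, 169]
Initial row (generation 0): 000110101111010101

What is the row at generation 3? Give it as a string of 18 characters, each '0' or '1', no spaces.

Gen 0: 000110101111010101
Gen 1 (rule 135): 111000100110010101
Gen 2 (rule 126): 101101111111111111
Gen 3 (rule 86): 100100000000000001

Answer: 100100000000000001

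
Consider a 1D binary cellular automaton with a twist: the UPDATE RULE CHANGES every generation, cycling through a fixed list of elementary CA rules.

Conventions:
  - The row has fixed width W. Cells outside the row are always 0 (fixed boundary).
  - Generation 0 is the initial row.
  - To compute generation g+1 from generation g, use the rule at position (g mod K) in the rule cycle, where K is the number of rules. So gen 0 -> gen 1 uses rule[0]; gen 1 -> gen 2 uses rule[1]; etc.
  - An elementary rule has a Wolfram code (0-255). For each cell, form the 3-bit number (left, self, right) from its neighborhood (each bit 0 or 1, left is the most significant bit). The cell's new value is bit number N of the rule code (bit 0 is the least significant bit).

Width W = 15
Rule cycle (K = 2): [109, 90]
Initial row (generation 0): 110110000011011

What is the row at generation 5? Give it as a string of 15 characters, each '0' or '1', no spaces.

Answer: 111010111010111

Derivation:
Gen 0: 110110000011011
Gen 1 (rule 109): 111110111011111
Gen 2 (rule 90): 100010101010001
Gen 3 (rule 109): 101011111110101
Gen 4 (rule 90): 000010000010000
Gen 5 (rule 109): 111010111010111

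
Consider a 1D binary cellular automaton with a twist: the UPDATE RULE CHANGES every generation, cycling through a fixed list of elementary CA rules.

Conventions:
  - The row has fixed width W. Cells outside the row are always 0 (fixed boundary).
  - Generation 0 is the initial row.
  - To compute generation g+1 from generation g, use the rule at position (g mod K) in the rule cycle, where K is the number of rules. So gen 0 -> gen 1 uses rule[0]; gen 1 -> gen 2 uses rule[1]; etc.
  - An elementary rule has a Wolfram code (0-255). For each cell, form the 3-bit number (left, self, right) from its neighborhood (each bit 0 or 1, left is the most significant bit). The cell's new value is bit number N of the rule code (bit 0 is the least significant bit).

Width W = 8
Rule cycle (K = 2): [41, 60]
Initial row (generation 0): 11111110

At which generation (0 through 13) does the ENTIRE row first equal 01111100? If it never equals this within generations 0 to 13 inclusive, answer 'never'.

Gen 0: 11111110
Gen 1 (rule 41): 10000000
Gen 2 (rule 60): 11000000
Gen 3 (rule 41): 10011111
Gen 4 (rule 60): 11010000
Gen 5 (rule 41): 10100111
Gen 6 (rule 60): 11110100
Gen 7 (rule 41): 10001001
Gen 8 (rule 60): 11001101
Gen 9 (rule 41): 10001010
Gen 10 (rule 60): 11001111
Gen 11 (rule 41): 10001000
Gen 12 (rule 60): 11001100
Gen 13 (rule 41): 10001001

Answer: never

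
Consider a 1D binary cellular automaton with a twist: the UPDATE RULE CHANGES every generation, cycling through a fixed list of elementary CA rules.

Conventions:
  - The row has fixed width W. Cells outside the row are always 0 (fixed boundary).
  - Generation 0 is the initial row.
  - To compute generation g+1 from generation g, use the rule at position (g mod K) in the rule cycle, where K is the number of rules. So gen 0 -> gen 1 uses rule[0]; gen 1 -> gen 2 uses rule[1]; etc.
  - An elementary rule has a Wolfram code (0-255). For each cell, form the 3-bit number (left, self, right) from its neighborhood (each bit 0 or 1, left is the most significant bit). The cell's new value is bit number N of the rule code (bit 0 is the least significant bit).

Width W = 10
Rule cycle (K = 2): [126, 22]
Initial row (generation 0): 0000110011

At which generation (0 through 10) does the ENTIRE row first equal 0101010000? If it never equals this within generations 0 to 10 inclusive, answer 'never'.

Answer: never

Derivation:
Gen 0: 0000110011
Gen 1 (rule 126): 0001111111
Gen 2 (rule 22): 0010000000
Gen 3 (rule 126): 0111000000
Gen 4 (rule 22): 1000100000
Gen 5 (rule 126): 1101110000
Gen 6 (rule 22): 0000001000
Gen 7 (rule 126): 0000011100
Gen 8 (rule 22): 0000100010
Gen 9 (rule 126): 0001110111
Gen 10 (rule 22): 0010000000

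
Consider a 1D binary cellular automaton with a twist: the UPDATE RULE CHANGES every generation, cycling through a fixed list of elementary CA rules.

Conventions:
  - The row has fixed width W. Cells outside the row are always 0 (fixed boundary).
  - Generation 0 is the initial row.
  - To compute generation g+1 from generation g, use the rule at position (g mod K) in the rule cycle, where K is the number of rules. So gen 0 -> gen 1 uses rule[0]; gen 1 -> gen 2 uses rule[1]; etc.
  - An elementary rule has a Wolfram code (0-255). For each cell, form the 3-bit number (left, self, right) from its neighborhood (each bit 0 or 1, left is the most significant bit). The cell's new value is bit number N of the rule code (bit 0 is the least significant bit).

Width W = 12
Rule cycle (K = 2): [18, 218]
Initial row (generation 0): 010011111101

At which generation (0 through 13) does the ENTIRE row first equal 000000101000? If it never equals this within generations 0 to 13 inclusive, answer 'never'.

Gen 0: 010011111101
Gen 1 (rule 18): 101100000000
Gen 2 (rule 218): 001110000000
Gen 3 (rule 18): 010001000000
Gen 4 (rule 218): 101010100000
Gen 5 (rule 18): 000000010000
Gen 6 (rule 218): 000000101000
Gen 7 (rule 18): 000001000100
Gen 8 (rule 218): 000010101010
Gen 9 (rule 18): 000100000001
Gen 10 (rule 218): 001010000010
Gen 11 (rule 18): 010001000101
Gen 12 (rule 218): 101010101000
Gen 13 (rule 18): 000000000100

Answer: 6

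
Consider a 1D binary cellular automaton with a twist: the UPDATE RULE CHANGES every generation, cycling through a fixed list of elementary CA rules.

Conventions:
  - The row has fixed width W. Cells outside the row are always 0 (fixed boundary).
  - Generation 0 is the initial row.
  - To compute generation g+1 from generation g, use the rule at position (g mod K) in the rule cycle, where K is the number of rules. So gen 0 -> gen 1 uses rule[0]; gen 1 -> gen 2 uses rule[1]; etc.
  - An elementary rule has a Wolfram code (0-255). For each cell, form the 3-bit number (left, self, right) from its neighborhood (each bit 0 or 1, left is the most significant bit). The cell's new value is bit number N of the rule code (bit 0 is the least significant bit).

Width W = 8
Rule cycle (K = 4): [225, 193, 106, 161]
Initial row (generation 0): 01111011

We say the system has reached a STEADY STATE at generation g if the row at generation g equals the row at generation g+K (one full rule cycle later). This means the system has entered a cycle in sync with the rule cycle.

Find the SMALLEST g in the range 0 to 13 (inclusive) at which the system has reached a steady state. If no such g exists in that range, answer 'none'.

Answer: 7

Derivation:
Gen 0: 01111011
Gen 1 (rule 225): 00111101
Gen 2 (rule 193): 10011100
Gen 3 (rule 106): 00110100
Gen 4 (rule 161): 10001001
Gen 5 (rule 225): 00100000
Gen 6 (rule 193): 10001111
Gen 7 (rule 106): 00011001
Gen 8 (rule 161): 11000000
Gen 9 (rule 225): 01011111
Gen 10 (rule 193): 00001111
Gen 11 (rule 106): 00011001
Gen 12 (rule 161): 11000000
Gen 13 (rule 225): 01011111
Gen 14 (rule 193): 00001111
Gen 15 (rule 106): 00011001
Gen 16 (rule 161): 11000000
Gen 17 (rule 225): 01011111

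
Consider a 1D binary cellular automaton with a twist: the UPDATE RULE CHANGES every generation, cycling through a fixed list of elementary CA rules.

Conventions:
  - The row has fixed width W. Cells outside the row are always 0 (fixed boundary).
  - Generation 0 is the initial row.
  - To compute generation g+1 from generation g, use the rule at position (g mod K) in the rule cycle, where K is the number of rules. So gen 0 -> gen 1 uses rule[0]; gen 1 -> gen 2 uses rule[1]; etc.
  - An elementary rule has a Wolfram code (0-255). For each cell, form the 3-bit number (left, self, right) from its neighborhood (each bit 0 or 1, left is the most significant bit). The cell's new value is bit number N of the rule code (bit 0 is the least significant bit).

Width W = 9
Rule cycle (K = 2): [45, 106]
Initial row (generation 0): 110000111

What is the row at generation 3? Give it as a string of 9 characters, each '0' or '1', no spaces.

Answer: 101000011

Derivation:
Gen 0: 110000111
Gen 1 (rule 45): 100110100
Gen 2 (rule 106): 001111000
Gen 3 (rule 45): 101000011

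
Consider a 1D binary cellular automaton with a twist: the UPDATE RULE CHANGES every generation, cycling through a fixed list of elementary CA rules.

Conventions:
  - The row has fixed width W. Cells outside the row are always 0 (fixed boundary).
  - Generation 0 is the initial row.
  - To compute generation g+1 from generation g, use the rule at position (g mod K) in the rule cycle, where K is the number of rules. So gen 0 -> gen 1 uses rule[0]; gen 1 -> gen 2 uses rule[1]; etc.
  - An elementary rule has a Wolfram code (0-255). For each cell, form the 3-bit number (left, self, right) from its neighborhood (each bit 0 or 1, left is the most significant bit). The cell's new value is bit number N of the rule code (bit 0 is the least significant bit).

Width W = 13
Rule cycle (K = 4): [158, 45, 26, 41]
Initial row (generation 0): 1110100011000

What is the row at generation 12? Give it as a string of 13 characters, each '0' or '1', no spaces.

Gen 0: 1110100011000
Gen 1 (rule 158): 1100110110100
Gen 2 (rule 45): 1000101101101
Gen 3 (rule 26): 0101001001000
Gen 4 (rule 41): 0010000000011
Gen 5 (rule 158): 0111000000110
Gen 6 (rule 45): 0100011110100
Gen 7 (rule 26): 1010110000010
Gen 8 (rule 41): 0101100111000
Gen 9 (rule 158): 1101011110100
Gen 10 (rule 45): 1011110001101
Gen 11 (rule 26): 0010001011000
Gen 12 (rule 41): 1000100110011

Answer: 1000100110011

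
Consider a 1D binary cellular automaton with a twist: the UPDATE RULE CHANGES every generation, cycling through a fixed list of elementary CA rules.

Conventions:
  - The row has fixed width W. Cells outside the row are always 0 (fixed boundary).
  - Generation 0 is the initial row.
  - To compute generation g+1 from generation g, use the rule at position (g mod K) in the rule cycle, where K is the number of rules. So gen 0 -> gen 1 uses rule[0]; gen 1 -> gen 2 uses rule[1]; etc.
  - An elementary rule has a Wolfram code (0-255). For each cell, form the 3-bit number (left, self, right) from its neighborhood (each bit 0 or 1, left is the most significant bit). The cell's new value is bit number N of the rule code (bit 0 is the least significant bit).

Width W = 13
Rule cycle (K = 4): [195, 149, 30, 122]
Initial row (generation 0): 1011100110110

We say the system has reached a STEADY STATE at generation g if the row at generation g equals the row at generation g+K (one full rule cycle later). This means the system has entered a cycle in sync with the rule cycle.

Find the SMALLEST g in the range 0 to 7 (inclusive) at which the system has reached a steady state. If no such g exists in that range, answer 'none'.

Answer: none

Derivation:
Gen 0: 1011100110110
Gen 1 (rule 195): 0001101010010
Gen 2 (rule 149): 1100001011011
Gen 3 (rule 30): 1010011010010
Gen 4 (rule 122): 0101111101101
Gen 5 (rule 195): 1000111100100
Gen 6 (rule 149): 1110011010111
Gen 7 (rule 30): 1001110010100
Gen 8 (rule 122): 0111011101010
Gen 9 (rule 195): 1011001100000
Gen 10 (rule 149): 1000100011111
Gen 11 (rule 30): 1101110110000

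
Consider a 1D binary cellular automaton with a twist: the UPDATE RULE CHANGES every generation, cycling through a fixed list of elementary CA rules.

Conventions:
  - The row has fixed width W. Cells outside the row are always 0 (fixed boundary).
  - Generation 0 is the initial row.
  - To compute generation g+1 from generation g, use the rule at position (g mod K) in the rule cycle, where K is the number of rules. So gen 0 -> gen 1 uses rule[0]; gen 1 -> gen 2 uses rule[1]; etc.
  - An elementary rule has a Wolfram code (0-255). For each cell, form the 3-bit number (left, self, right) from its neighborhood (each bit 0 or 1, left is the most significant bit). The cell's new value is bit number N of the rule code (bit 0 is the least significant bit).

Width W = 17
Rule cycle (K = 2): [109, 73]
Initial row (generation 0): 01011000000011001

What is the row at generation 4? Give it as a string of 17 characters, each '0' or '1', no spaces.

Answer: 00001010001001011

Derivation:
Gen 0: 01011000000011001
Gen 1 (rule 109): 01111011111011001
Gen 2 (rule 73): 01001010001011000
Gen 3 (rule 109): 01001110101111011
Gen 4 (rule 73): 00001010001001011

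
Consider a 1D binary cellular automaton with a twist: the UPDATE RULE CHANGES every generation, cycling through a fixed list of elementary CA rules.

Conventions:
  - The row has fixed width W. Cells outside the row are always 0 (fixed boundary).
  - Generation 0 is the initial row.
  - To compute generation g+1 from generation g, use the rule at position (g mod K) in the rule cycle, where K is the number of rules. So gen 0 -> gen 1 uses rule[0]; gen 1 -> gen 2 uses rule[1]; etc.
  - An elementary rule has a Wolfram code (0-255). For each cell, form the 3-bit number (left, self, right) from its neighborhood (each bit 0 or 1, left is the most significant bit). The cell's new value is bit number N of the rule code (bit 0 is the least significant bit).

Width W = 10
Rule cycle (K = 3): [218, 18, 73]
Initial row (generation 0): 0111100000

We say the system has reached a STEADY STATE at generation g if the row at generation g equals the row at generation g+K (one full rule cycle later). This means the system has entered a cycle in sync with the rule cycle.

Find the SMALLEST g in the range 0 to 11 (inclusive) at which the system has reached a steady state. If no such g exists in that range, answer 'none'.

Answer: 5

Derivation:
Gen 0: 0111100000
Gen 1 (rule 218): 1111110000
Gen 2 (rule 18): 0000001000
Gen 3 (rule 73): 1111100011
Gen 4 (rule 218): 1111110111
Gen 5 (rule 18): 0000000000
Gen 6 (rule 73): 1111111111
Gen 7 (rule 218): 1111111111
Gen 8 (rule 18): 0000000000
Gen 9 (rule 73): 1111111111
Gen 10 (rule 218): 1111111111
Gen 11 (rule 18): 0000000000
Gen 12 (rule 73): 1111111111
Gen 13 (rule 218): 1111111111
Gen 14 (rule 18): 0000000000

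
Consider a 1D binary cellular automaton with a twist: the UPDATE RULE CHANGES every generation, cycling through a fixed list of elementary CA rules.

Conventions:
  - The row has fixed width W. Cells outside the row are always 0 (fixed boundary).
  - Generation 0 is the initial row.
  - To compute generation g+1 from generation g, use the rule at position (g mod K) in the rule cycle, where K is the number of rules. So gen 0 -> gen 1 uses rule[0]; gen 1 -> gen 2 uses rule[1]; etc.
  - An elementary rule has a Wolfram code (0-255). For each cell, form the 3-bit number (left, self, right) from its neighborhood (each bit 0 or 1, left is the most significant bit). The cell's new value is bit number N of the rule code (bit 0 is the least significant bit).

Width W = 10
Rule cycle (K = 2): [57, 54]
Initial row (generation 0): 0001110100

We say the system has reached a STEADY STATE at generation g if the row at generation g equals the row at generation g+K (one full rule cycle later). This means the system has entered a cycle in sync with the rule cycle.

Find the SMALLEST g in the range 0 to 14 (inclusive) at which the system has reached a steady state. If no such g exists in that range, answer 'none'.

Answer: none

Derivation:
Gen 0: 0001110100
Gen 1 (rule 57): 1101001011
Gen 2 (rule 54): 0011111100
Gen 3 (rule 57): 1010000011
Gen 4 (rule 54): 1111000100
Gen 5 (rule 57): 1000110011
Gen 6 (rule 54): 1101001100
Gen 7 (rule 57): 1010101011
Gen 8 (rule 54): 1111111100
Gen 9 (rule 57): 1000000011
Gen 10 (rule 54): 1100000100
Gen 11 (rule 57): 1011110011
Gen 12 (rule 54): 1100001100
Gen 13 (rule 57): 1011101011
Gen 14 (rule 54): 1100011100
Gen 15 (rule 57): 1011010011
Gen 16 (rule 54): 1100111100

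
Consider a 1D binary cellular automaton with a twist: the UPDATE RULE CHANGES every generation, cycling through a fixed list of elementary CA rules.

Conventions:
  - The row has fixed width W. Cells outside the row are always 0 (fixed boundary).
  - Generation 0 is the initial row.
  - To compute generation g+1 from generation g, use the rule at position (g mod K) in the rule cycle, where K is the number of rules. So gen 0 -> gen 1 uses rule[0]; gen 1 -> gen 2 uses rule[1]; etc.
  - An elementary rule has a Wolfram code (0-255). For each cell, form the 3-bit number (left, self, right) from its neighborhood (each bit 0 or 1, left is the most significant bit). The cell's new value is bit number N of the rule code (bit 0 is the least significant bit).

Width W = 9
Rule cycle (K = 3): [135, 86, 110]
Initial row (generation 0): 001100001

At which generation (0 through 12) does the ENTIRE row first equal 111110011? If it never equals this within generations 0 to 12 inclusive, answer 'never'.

Answer: 3

Derivation:
Gen 0: 001100001
Gen 1 (rule 135): 110001111
Gen 2 (rule 86): 011010001
Gen 3 (rule 110): 111110011
Gen 4 (rule 135): 011100100
Gen 5 (rule 86): 100111110
Gen 6 (rule 110): 101100010
Gen 7 (rule 135): 100001110
Gen 8 (rule 86): 110010011
Gen 9 (rule 110): 110110111
Gen 10 (rule 135): 000000010
Gen 11 (rule 86): 000000111
Gen 12 (rule 110): 000001101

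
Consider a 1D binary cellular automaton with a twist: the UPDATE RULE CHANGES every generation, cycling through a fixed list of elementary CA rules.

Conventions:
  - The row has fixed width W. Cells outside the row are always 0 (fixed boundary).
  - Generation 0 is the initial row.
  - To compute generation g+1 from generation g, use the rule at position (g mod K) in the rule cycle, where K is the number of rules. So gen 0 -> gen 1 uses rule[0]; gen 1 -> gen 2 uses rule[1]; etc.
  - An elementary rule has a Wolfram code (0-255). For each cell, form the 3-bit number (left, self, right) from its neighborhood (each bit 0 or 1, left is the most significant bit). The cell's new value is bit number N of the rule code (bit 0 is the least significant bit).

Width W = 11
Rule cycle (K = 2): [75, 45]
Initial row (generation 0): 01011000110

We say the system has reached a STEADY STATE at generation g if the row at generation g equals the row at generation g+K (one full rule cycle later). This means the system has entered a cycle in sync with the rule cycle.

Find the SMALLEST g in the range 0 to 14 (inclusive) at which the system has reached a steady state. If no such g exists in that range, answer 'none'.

Answer: none

Derivation:
Gen 0: 01011000110
Gen 1 (rule 75): 10011011110
Gen 2 (rule 45): 10010110000
Gen 3 (rule 75): 00100110111
Gen 4 (rule 45): 10100101100
Gen 5 (rule 75): 00001001101
Gen 6 (rule 45): 11101001011
Gen 7 (rule 75): 10100010011
Gen 8 (rule 45): 11101010010
Gen 9 (rule 75): 10100000100
Gen 10 (rule 45): 11101110101
Gen 11 (rule 75): 10101010000
Gen 12 (rule 45): 11111110111
Gen 13 (rule 75): 10000010101
Gen 14 (rule 45): 10111011111
Gen 15 (rule 75): 00101010001
Gen 16 (rule 45): 10111110101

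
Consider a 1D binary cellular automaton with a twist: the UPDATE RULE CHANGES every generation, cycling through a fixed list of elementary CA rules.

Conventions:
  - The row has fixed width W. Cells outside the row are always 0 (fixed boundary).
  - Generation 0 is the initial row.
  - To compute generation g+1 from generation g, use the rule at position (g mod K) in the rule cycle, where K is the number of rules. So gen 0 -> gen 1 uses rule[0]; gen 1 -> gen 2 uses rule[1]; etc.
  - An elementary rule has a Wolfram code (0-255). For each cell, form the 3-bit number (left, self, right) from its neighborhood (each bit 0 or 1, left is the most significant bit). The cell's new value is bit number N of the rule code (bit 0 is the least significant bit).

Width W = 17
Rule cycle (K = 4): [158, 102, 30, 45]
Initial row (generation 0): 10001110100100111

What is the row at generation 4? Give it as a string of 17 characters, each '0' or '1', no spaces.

Gen 0: 10001110100100111
Gen 1 (rule 158): 11011100111111110
Gen 2 (rule 102): 01100101000000010
Gen 3 (rule 30): 11011101100000111
Gen 4 (rule 45): 10110011001110100

Answer: 10110011001110100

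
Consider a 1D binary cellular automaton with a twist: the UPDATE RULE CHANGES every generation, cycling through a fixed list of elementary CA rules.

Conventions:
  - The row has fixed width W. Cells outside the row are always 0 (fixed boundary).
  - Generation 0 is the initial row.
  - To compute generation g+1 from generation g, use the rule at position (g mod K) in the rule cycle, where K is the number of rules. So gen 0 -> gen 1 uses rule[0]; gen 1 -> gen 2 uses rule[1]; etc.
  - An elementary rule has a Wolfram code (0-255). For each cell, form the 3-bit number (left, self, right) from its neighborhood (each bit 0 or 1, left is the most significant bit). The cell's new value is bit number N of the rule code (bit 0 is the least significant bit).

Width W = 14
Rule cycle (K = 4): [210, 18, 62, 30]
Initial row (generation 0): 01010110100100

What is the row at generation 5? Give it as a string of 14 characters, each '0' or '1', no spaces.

Answer: 01010100101111

Derivation:
Gen 0: 01010110100100
Gen 1 (rule 210): 10000010011010
Gen 2 (rule 18): 01000101100001
Gen 3 (rule 62): 11101111010011
Gen 4 (rule 30): 10001000011110
Gen 5 (rule 210): 01010100101111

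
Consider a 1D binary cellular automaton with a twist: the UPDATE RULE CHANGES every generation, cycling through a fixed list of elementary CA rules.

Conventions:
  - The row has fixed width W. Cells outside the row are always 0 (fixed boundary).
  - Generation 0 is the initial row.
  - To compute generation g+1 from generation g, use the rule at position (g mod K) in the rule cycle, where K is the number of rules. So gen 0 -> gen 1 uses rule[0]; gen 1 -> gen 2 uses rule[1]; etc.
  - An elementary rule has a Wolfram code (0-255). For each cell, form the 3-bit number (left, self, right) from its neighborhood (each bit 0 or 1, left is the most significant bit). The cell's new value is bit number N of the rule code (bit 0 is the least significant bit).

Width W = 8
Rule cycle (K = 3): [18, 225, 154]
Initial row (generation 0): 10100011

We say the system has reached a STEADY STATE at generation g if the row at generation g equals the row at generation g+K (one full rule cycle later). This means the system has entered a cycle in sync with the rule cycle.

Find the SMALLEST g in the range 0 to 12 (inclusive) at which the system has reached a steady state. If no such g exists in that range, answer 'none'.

Gen 0: 10100011
Gen 1 (rule 18): 00010100
Gen 2 (rule 225): 11001001
Gen 3 (rule 154): 10110110
Gen 4 (rule 18): 00000001
Gen 5 (rule 225): 11111100
Gen 6 (rule 154): 11111010
Gen 7 (rule 18): 00000001
Gen 8 (rule 225): 11111100
Gen 9 (rule 154): 11111010
Gen 10 (rule 18): 00000001
Gen 11 (rule 225): 11111100
Gen 12 (rule 154): 11111010
Gen 13 (rule 18): 00000001
Gen 14 (rule 225): 11111100
Gen 15 (rule 154): 11111010

Answer: 4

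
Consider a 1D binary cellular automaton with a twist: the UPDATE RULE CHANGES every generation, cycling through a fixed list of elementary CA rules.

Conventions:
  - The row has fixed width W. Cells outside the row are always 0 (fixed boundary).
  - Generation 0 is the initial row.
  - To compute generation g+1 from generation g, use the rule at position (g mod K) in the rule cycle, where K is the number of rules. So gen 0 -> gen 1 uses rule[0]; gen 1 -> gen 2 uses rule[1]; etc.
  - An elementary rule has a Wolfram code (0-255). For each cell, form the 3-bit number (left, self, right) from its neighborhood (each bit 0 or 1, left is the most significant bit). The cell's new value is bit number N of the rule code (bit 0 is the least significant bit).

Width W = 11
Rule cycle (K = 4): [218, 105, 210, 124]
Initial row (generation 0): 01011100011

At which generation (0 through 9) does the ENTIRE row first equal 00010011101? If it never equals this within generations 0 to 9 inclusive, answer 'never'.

Answer: 2

Derivation:
Gen 0: 01011100011
Gen 1 (rule 218): 10011110111
Gen 2 (rule 105): 00010011101
Gen 3 (rule 210): 00101101100
Gen 4 (rule 124): 00111111110
Gen 5 (rule 218): 01111111111
Gen 6 (rule 105): 01000000001
Gen 7 (rule 210): 10100000010
Gen 8 (rule 124): 11110000011
Gen 9 (rule 218): 11111000111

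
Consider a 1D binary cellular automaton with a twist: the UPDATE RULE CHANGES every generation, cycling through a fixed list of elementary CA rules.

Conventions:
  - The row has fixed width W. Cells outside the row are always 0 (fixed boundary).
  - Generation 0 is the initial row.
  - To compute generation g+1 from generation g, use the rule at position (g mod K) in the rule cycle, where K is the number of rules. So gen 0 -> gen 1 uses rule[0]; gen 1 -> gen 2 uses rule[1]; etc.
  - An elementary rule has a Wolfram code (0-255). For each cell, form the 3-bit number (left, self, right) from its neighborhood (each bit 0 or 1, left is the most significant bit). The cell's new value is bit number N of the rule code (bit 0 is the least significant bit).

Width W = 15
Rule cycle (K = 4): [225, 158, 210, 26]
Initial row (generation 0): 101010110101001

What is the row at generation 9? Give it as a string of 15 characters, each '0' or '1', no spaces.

Gen 0: 101010110101001
Gen 1 (rule 225): 010101011010000
Gen 2 (rule 158): 110101010011000
Gen 3 (rule 210): 010000001101100
Gen 4 (rule 26): 101000011001010
Gen 5 (rule 225): 010011001000100
Gen 6 (rule 158): 111110111101110
Gen 7 (rule 210): 011110011100111
Gen 8 (rule 26): 110001110011100
Gen 9 (rule 225): 010100110001101

Answer: 010100110001101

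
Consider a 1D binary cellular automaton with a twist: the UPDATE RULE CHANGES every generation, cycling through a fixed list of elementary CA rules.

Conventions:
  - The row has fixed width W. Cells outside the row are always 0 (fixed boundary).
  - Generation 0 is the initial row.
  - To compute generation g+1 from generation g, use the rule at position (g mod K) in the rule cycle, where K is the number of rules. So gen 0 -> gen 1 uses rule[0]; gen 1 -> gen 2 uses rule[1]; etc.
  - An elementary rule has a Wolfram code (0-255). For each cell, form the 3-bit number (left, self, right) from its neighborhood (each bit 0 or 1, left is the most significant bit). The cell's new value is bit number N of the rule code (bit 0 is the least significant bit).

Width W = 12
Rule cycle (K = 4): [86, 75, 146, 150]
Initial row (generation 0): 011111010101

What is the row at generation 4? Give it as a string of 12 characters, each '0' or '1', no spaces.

Answer: 110101100000

Derivation:
Gen 0: 011111010101
Gen 1 (rule 86): 100001010101
Gen 2 (rule 75): 001110000000
Gen 3 (rule 146): 010101000000
Gen 4 (rule 150): 110101100000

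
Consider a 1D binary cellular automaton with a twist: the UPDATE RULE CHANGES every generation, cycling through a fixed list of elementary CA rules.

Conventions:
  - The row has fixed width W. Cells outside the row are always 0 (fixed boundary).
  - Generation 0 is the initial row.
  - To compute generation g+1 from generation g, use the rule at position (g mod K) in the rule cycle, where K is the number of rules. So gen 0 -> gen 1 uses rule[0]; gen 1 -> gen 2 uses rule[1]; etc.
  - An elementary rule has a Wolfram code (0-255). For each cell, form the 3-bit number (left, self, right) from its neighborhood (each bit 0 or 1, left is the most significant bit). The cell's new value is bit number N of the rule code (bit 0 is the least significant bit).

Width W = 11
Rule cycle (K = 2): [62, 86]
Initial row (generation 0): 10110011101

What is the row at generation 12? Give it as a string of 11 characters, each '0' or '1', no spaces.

Gen 0: 10110011101
Gen 1 (rule 62): 11101110011
Gen 2 (rule 86): 00100011101
Gen 3 (rule 62): 01110110011
Gen 4 (rule 86): 10010011101
Gen 5 (rule 62): 11111110011
Gen 6 (rule 86): 00000011101
Gen 7 (rule 62): 00000110011
Gen 8 (rule 86): 00001011101
Gen 9 (rule 62): 00011110011
Gen 10 (rule 86): 00100011101
Gen 11 (rule 62): 01110110011
Gen 12 (rule 86): 10010011101

Answer: 10010011101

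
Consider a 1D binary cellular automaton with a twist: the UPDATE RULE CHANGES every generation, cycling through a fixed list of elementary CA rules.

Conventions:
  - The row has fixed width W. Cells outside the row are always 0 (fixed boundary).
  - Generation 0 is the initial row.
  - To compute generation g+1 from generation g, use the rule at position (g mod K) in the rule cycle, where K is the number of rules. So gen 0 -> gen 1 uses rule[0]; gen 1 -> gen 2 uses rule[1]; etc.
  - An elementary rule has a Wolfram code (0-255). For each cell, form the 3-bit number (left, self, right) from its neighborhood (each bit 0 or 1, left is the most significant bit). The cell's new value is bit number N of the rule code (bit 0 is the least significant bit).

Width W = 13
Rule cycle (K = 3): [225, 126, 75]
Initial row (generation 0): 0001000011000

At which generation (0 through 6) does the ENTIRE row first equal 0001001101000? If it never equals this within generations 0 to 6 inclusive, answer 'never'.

Answer: never

Derivation:
Gen 0: 0001000011000
Gen 1 (rule 225): 1100011001011
Gen 2 (rule 126): 1110111111111
Gen 3 (rule 75): 1010100000001
Gen 4 (rule 225): 0101001111100
Gen 5 (rule 126): 1111111000110
Gen 6 (rule 75): 1000001011110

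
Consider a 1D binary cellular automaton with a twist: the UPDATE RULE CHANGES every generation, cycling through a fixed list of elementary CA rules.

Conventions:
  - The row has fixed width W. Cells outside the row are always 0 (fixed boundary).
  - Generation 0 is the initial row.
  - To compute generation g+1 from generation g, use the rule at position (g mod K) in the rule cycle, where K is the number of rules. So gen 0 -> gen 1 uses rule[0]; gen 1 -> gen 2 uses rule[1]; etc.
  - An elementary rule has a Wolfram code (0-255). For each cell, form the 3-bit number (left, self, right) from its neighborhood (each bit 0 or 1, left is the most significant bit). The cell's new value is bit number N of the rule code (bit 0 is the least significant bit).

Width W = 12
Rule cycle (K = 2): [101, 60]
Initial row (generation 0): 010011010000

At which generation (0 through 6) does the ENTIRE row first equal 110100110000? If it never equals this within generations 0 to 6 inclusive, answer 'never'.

Gen 0: 010011010000
Gen 1 (rule 101): 010001110111
Gen 2 (rule 60): 011001001100
Gen 3 (rule 101): 001001000101
Gen 4 (rule 60): 001101100111
Gen 5 (rule 101): 100110100001
Gen 6 (rule 60): 110101110001

Answer: never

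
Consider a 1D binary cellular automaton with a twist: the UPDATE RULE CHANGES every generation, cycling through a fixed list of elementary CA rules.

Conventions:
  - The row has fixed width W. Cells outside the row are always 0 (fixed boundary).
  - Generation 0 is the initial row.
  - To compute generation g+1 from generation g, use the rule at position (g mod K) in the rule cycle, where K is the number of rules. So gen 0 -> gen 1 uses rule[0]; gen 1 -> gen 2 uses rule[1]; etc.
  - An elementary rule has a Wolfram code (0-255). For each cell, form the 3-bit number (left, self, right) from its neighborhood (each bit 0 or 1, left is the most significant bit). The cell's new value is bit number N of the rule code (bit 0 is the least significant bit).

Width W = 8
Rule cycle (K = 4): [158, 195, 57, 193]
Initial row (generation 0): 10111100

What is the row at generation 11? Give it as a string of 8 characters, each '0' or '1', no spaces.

Gen 0: 10111100
Gen 1 (rule 158): 10111010
Gen 2 (rule 195): 00011000
Gen 3 (rule 57): 11010111
Gen 4 (rule 193): 01000011
Gen 5 (rule 158): 11100110
Gen 6 (rule 195): 01101010
Gen 7 (rule 57): 01010101
Gen 8 (rule 193): 00000000
Gen 9 (rule 158): 00000000
Gen 10 (rule 195): 11111111
Gen 11 (rule 57): 10000000

Answer: 10000000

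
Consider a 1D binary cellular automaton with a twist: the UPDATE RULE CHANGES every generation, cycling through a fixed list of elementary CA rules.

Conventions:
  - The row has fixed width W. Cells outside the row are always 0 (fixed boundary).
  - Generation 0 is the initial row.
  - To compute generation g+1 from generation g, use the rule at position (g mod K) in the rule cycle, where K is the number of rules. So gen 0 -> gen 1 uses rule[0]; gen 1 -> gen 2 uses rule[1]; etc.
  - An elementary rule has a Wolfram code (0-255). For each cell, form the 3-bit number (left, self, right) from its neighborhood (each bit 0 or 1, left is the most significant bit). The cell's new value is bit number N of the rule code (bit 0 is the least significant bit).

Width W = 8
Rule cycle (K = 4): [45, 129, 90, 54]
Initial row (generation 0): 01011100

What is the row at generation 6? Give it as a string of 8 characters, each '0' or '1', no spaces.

Answer: 00110001

Derivation:
Gen 0: 01011100
Gen 1 (rule 45): 01110001
Gen 2 (rule 129): 00100100
Gen 3 (rule 90): 01011010
Gen 4 (rule 54): 11100111
Gen 5 (rule 45): 10000100
Gen 6 (rule 129): 00110001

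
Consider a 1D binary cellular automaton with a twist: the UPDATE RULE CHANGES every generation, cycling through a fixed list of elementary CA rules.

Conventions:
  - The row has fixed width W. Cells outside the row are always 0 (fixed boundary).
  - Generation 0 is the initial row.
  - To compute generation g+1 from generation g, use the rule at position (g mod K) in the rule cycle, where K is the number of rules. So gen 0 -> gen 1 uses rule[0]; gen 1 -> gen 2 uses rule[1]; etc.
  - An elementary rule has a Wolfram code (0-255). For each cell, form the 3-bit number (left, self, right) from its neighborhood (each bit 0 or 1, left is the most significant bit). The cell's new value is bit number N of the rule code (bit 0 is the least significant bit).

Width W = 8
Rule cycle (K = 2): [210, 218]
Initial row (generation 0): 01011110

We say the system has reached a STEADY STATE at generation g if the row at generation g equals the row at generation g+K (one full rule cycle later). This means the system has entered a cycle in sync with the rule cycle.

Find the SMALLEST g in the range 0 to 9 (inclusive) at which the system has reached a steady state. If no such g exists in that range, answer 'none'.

Answer: 1

Derivation:
Gen 0: 01011110
Gen 1 (rule 210): 10001111
Gen 2 (rule 218): 01011111
Gen 3 (rule 210): 10001111
Gen 4 (rule 218): 01011111
Gen 5 (rule 210): 10001111
Gen 6 (rule 218): 01011111
Gen 7 (rule 210): 10001111
Gen 8 (rule 218): 01011111
Gen 9 (rule 210): 10001111
Gen 10 (rule 218): 01011111
Gen 11 (rule 210): 10001111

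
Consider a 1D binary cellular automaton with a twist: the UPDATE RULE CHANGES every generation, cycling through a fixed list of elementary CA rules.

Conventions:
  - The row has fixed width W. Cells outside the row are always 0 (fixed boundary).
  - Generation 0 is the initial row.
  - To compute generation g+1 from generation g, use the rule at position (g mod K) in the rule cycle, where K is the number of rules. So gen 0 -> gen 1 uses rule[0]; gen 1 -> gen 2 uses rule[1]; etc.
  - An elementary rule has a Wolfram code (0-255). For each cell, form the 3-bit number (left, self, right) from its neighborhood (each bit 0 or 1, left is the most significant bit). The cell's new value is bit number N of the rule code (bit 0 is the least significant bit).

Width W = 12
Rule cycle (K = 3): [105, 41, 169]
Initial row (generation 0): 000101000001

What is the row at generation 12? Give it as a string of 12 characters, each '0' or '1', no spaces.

Gen 0: 000101000001
Gen 1 (rule 105): 110010011100
Gen 2 (rule 41): 100000010001
Gen 3 (rule 169): 001111000100
Gen 4 (rule 105): 101001010001
Gen 5 (rule 41): 010000100100
Gen 6 (rule 169): 000110000001
Gen 7 (rule 105): 110110111100
Gen 8 (rule 41): 101101100001
Gen 9 (rule 169): 011011001100
Gen 10 (rule 105): 011111001101
Gen 11 (rule 41): 010000001010
Gen 12 (rule 169): 000111100100

Answer: 000111100100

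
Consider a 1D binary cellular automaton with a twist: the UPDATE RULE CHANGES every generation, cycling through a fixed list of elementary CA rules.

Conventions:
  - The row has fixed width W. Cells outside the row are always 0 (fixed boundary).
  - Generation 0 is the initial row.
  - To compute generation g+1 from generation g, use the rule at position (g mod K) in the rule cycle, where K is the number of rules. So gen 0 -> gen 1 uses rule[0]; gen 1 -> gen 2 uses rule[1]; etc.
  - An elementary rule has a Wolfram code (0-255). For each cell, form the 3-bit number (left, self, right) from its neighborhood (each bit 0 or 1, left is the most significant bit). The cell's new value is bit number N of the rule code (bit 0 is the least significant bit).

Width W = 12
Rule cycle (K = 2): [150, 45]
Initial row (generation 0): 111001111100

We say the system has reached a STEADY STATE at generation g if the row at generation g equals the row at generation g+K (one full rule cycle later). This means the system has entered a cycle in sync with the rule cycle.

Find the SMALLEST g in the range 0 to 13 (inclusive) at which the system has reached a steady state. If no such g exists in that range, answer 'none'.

Gen 0: 111001111100
Gen 1 (rule 150): 010110111010
Gen 2 (rule 45): 011101100110
Gen 3 (rule 150): 101000011001
Gen 4 (rule 45): 111011010001
Gen 5 (rule 150): 010000011011
Gen 6 (rule 45): 010111010110
Gen 7 (rule 150): 110010010001
Gen 8 (rule 45): 100010010101
Gen 9 (rule 150): 110111110101
Gen 10 (rule 45): 101100001111
Gen 11 (rule 150): 100010010110
Gen 12 (rule 45): 101010011100
Gen 13 (rule 150): 101011101010
Gen 14 (rule 45): 111110011110
Gen 15 (rule 150): 011101101101

Answer: none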